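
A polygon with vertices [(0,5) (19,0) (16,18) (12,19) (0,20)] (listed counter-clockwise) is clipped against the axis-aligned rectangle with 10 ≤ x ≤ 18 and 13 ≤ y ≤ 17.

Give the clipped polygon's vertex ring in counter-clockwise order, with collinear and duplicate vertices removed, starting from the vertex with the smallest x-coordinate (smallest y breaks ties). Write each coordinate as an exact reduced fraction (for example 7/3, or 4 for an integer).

1. After x ≥ 10: [(10,45/19) (19,0) (16,18) (12,19) (10,115/6)]
2. After x ≤ 18: [(10,45/19) (18,5/19) (18,6) (16,18) (12,19) (10,115/6)]
3. After y ≥ 13: [(10,13) (101/6,13) (16,18) (12,19) (10,115/6)]
4. After y ≤ 17: [(10,17) (10,13) (101/6,13) (97/6,17)]
5. Canonical ring: [(10,13) (101/6,13) (97/6,17) (10,17)]

Clipped polygon: [(10,13) (101/6,13) (97/6,17) (10,17)]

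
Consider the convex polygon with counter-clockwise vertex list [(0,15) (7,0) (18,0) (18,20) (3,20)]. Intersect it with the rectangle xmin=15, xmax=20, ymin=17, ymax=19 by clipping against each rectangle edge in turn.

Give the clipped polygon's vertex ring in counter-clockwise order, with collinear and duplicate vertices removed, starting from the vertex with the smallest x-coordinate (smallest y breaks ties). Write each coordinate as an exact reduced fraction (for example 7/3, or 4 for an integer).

1. After x ≥ 15: [(15,0) (18,0) (18,20) (15,20)]
2. After x ≤ 20: [(15,0) (18,0) (18,20) (15,20)]
3. After y ≥ 17: [(15,17) (18,17) (18,20) (15,20)]
4. After y ≤ 19: [(15,19) (15,17) (18,17) (18,19)]
5. Canonical ring: [(15,17) (18,17) (18,19) (15,19)]

Clipped polygon: [(15,17) (18,17) (18,19) (15,19)]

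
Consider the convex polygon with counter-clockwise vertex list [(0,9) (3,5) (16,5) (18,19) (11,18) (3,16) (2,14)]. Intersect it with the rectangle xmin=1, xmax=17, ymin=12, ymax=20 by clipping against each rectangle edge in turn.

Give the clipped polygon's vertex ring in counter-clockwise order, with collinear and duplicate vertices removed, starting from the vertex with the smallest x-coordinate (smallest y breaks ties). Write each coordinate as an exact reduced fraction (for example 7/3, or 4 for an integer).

1. After x ≥ 1: [(1,23/2) (1,23/3) (3,5) (16,5) (18,19) (11,18) (3,16) (2,14)]
2. After x ≤ 17: [(1,23/2) (1,23/3) (3,5) (16,5) (17,12) (17,132/7) (11,18) (3,16) (2,14)]
3. After y ≥ 12: [(6/5,12) (17,12) (17,12) (17,132/7) (11,18) (3,16) (2,14)]
4. After y ≤ 20: [(6/5,12) (17,12) (17,12) (17,132/7) (11,18) (3,16) (2,14)]
5. Canonical ring: [(6/5,12) (17,12) (17,132/7) (11,18) (3,16) (2,14)]

Clipped polygon: [(6/5,12) (17,12) (17,132/7) (11,18) (3,16) (2,14)]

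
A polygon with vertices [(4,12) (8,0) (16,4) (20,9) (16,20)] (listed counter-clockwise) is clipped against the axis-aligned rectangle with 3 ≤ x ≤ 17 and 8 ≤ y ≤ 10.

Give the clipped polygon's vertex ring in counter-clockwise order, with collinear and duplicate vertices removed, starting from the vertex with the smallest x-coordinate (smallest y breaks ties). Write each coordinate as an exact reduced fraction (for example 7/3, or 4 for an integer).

1. After x ≥ 3: [(4,12) (8,0) (16,4) (20,9) (16,20)]
2. After x ≤ 17: [(4,12) (8,0) (16,4) (17,21/4) (17,69/4) (16,20)]
3. After y ≥ 8: [(4,12) (16/3,8) (17,8) (17,69/4) (16,20)]
4. After y ≤ 10: [(14/3,10) (16/3,8) (17,8) (17,10)]
5. Canonical ring: [(14/3,10) (16/3,8) (17,8) (17,10)]

Clipped polygon: [(14/3,10) (16/3,8) (17,8) (17,10)]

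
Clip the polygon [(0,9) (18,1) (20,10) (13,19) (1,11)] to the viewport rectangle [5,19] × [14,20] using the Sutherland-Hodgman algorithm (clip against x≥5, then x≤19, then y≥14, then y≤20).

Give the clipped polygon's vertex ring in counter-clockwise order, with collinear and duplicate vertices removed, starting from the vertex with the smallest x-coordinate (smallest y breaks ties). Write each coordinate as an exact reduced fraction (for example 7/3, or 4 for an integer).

1. After x ≥ 5: [(5,61/9) (18,1) (20,10) (13,19) (5,41/3)]
2. After x ≤ 19: [(5,61/9) (18,1) (19,11/2) (19,79/7) (13,19) (5,41/3)]
3. After y ≥ 14: [(152/9,14) (13,19) (11/2,14)]
4. After y ≤ 20: [(152/9,14) (13,19) (11/2,14)]
5. Canonical ring: [(11/2,14) (152/9,14) (13,19)]

Clipped polygon: [(11/2,14) (152/9,14) (13,19)]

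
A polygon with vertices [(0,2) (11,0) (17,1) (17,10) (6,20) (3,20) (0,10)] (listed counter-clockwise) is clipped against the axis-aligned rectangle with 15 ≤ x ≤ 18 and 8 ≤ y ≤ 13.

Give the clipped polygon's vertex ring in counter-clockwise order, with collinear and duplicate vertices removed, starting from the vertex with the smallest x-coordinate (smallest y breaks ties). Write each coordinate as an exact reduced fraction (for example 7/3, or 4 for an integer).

1. After x ≥ 15: [(15,2/3) (17,1) (17,10) (15,130/11)]
2. After x ≤ 18: [(15,2/3) (17,1) (17,10) (15,130/11)]
3. After y ≥ 8: [(15,8) (17,8) (17,10) (15,130/11)]
4. After y ≤ 13: [(15,8) (17,8) (17,10) (15,130/11)]
5. Canonical ring: [(15,8) (17,8) (17,10) (15,130/11)]

Clipped polygon: [(15,8) (17,8) (17,10) (15,130/11)]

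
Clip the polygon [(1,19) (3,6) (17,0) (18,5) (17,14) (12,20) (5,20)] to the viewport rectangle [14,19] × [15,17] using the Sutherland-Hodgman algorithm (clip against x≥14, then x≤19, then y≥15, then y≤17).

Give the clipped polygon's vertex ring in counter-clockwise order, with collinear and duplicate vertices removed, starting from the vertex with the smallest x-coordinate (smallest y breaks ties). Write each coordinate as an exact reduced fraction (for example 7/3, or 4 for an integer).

Clipped polygon: [(14,15) (97/6,15) (29/2,17) (14,17)]

1. After x ≥ 14: [(14,9/7) (17,0) (18,5) (17,14) (14,88/5)]
2. After x ≤ 19: [(14,9/7) (17,0) (18,5) (17,14) (14,88/5)]
3. After y ≥ 15: [(14,15) (97/6,15) (14,88/5)]
4. After y ≤ 17: [(14,17) (14,15) (97/6,15) (29/2,17)]
5. Canonical ring: [(14,15) (97/6,15) (29/2,17) (14,17)]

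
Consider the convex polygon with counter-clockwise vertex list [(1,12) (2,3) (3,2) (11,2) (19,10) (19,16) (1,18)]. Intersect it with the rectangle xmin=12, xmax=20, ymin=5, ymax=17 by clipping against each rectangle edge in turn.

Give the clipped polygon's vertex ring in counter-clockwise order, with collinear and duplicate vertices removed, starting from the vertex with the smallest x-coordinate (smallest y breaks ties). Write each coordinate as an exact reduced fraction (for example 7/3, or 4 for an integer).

Clipped polygon: [(12,5) (14,5) (19,10) (19,16) (12,151/9)]

1. After x ≥ 12: [(12,3) (19,10) (19,16) (12,151/9)]
2. After x ≤ 20: [(12,3) (19,10) (19,16) (12,151/9)]
3. After y ≥ 5: [(12,5) (14,5) (19,10) (19,16) (12,151/9)]
4. After y ≤ 17: [(12,5) (14,5) (19,10) (19,16) (12,151/9)]
5. Canonical ring: [(12,5) (14,5) (19,10) (19,16) (12,151/9)]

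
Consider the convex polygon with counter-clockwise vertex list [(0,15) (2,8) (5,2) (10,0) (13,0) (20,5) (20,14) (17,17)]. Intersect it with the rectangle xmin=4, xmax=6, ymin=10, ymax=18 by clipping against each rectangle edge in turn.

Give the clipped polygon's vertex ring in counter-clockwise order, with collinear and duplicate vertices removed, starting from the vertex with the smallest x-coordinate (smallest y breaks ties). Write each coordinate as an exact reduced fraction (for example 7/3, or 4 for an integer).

1. After x ≥ 4: [(4,263/17) (4,4) (5,2) (10,0) (13,0) (20,5) (20,14) (17,17)]
2. After x ≤ 6: [(6,267/17) (4,263/17) (4,4) (5,2) (6,8/5)]
3. After y ≥ 10: [(6,10) (6,267/17) (4,263/17) (4,10)]
4. After y ≤ 18: [(6,10) (6,267/17) (4,263/17) (4,10)]
5. Canonical ring: [(4,10) (6,10) (6,267/17) (4,263/17)]

Clipped polygon: [(4,10) (6,10) (6,267/17) (4,263/17)]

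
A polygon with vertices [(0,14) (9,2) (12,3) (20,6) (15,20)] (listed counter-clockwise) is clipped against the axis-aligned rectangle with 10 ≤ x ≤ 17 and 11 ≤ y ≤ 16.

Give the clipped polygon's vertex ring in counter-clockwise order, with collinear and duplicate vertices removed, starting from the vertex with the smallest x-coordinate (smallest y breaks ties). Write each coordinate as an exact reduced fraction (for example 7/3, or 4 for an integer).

Clipped polygon: [(10,11) (17,11) (17,72/5) (115/7,16) (10,16)]

1. After x ≥ 10: [(10,18) (10,7/3) (12,3) (20,6) (15,20)]
2. After x ≤ 17: [(10,18) (10,7/3) (12,3) (17,39/8) (17,72/5) (15,20)]
3. After y ≥ 11: [(10,18) (10,11) (17,11) (17,72/5) (15,20)]
4. After y ≤ 16: [(10,16) (10,11) (17,11) (17,72/5) (115/7,16)]
5. Canonical ring: [(10,11) (17,11) (17,72/5) (115/7,16) (10,16)]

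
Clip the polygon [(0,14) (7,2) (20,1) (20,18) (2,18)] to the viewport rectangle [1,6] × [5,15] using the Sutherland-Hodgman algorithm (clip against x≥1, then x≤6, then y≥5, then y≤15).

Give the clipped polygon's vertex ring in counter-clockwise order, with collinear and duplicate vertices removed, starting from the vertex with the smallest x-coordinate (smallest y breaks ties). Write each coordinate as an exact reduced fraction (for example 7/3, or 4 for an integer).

1. After x ≥ 1: [(1,16) (1,86/7) (7,2) (20,1) (20,18) (2,18)]
2. After x ≤ 6: [(1,16) (1,86/7) (6,26/7) (6,18) (2,18)]
3. After y ≥ 5: [(1,16) (1,86/7) (21/4,5) (6,5) (6,18) (2,18)]
4. After y ≤ 15: [(1,15) (1,86/7) (21/4,5) (6,5) (6,15)]
5. Canonical ring: [(1,86/7) (21/4,5) (6,5) (6,15) (1,15)]

Clipped polygon: [(1,86/7) (21/4,5) (6,5) (6,15) (1,15)]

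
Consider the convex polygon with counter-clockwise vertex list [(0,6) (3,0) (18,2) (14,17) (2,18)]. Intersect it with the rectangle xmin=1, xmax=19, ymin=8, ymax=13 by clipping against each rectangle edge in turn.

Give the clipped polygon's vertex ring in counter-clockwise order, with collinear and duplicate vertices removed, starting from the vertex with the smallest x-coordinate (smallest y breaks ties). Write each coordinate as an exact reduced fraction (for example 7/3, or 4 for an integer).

Clipped polygon: [(1,8) (82/5,8) (226/15,13) (7/6,13) (1,12)]

1. After x ≥ 1: [(1,12) (1,4) (3,0) (18,2) (14,17) (2,18)]
2. After x ≤ 19: [(1,12) (1,4) (3,0) (18,2) (14,17) (2,18)]
3. After y ≥ 8: [(1,12) (1,8) (82/5,8) (14,17) (2,18)]
4. After y ≤ 13: [(7/6,13) (1,12) (1,8) (82/5,8) (226/15,13)]
5. Canonical ring: [(1,8) (82/5,8) (226/15,13) (7/6,13) (1,12)]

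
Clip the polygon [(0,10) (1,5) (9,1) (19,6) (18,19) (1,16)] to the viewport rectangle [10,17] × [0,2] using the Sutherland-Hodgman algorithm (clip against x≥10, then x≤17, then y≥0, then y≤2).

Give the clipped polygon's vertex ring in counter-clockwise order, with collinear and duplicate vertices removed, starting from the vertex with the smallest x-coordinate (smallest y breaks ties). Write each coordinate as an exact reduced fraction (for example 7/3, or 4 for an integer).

Clipped polygon: [(10,3/2) (11,2) (10,2)]

1. After x ≥ 10: [(10,3/2) (19,6) (18,19) (10,299/17)]
2. After x ≤ 17: [(10,3/2) (17,5) (17,320/17) (10,299/17)]
3. After y ≥ 0: [(10,3/2) (17,5) (17,320/17) (10,299/17)]
4. After y ≤ 2: [(10,2) (10,3/2) (11,2)]
5. Canonical ring: [(10,3/2) (11,2) (10,2)]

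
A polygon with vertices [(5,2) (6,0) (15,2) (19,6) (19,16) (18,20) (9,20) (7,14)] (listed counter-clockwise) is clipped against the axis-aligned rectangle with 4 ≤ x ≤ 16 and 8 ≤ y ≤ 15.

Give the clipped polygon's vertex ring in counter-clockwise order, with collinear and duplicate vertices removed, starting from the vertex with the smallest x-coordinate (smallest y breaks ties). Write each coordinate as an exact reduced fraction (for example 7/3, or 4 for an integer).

1. After x ≥ 4: [(5,2) (6,0) (15,2) (19,6) (19,16) (18,20) (9,20) (7,14)]
2. After x ≤ 16: [(5,2) (6,0) (15,2) (16,3) (16,20) (9,20) (7,14)]
3. After y ≥ 8: [(6,8) (16,8) (16,20) (9,20) (7,14)]
4. After y ≤ 15: [(6,8) (16,8) (16,15) (22/3,15) (7,14)]
5. Canonical ring: [(6,8) (16,8) (16,15) (22/3,15) (7,14)]

Clipped polygon: [(6,8) (16,8) (16,15) (22/3,15) (7,14)]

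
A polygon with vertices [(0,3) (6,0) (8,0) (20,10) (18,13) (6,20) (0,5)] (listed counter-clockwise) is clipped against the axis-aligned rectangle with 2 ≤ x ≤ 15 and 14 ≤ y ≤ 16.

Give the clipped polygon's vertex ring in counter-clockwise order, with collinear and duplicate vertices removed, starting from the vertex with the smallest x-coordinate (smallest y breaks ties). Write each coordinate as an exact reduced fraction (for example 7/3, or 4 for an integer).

Clipped polygon: [(18/5,14) (15,14) (15,59/4) (90/7,16) (22/5,16)]

1. After x ≥ 2: [(2,2) (6,0) (8,0) (20,10) (18,13) (6,20) (2,10)]
2. After x ≤ 15: [(2,2) (6,0) (8,0) (15,35/6) (15,59/4) (6,20) (2,10)]
3. After y ≥ 14: [(15,14) (15,59/4) (6,20) (18/5,14)]
4. After y ≤ 16: [(15,14) (15,59/4) (90/7,16) (22/5,16) (18/5,14)]
5. Canonical ring: [(18/5,14) (15,14) (15,59/4) (90/7,16) (22/5,16)]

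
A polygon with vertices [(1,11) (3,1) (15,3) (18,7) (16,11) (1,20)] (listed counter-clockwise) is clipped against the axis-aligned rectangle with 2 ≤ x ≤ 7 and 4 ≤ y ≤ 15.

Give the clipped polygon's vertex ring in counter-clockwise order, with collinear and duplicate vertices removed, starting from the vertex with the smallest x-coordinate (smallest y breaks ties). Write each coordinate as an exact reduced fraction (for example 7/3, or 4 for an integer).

1. After x ≥ 2: [(2,6) (3,1) (15,3) (18,7) (16,11) (2,97/5)]
2. After x ≤ 7: [(2,6) (3,1) (7,5/3) (7,82/5) (2,97/5)]
3. After y ≥ 4: [(2,6) (12/5,4) (7,4) (7,82/5) (2,97/5)]
4. After y ≤ 15: [(2,15) (2,6) (12/5,4) (7,4) (7,15)]
5. Canonical ring: [(2,6) (12/5,4) (7,4) (7,15) (2,15)]

Clipped polygon: [(2,6) (12/5,4) (7,4) (7,15) (2,15)]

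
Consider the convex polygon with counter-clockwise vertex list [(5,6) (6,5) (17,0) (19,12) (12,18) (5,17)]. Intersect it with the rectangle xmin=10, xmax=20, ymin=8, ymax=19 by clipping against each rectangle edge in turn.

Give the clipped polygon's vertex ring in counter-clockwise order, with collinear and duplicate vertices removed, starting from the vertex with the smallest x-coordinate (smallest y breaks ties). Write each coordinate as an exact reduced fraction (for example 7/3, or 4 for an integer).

1. After x ≥ 10: [(10,35/11) (17,0) (19,12) (12,18) (10,124/7)]
2. After x ≤ 20: [(10,35/11) (17,0) (19,12) (12,18) (10,124/7)]
3. After y ≥ 8: [(10,8) (55/3,8) (19,12) (12,18) (10,124/7)]
4. After y ≤ 19: [(10,8) (55/3,8) (19,12) (12,18) (10,124/7)]
5. Canonical ring: [(10,8) (55/3,8) (19,12) (12,18) (10,124/7)]

Clipped polygon: [(10,8) (55/3,8) (19,12) (12,18) (10,124/7)]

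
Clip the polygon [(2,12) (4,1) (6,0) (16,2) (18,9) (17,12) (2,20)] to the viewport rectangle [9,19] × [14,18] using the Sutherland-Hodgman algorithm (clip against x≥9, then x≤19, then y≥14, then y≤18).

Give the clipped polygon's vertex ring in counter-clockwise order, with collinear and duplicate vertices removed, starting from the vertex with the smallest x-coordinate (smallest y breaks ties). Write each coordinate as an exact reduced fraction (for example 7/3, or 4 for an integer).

Clipped polygon: [(9,14) (53/4,14) (9,244/15)]

1. After x ≥ 9: [(9,3/5) (16,2) (18,9) (17,12) (9,244/15)]
2. After x ≤ 19: [(9,3/5) (16,2) (18,9) (17,12) (9,244/15)]
3. After y ≥ 14: [(9,14) (53/4,14) (9,244/15)]
4. After y ≤ 18: [(9,14) (53/4,14) (9,244/15)]
5. Canonical ring: [(9,14) (53/4,14) (9,244/15)]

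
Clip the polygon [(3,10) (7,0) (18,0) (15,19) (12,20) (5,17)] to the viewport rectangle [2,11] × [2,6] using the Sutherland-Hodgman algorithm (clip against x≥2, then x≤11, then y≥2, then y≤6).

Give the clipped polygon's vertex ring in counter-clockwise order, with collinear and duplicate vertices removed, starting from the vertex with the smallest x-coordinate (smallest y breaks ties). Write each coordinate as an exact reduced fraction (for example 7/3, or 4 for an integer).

1. After x ≥ 2: [(3,10) (7,0) (18,0) (15,19) (12,20) (5,17)]
2. After x ≤ 11: [(3,10) (7,0) (11,0) (11,137/7) (5,17)]
3. After y ≥ 2: [(3,10) (31/5,2) (11,2) (11,137/7) (5,17)]
4. After y ≤ 6: [(23/5,6) (31/5,2) (11,2) (11,6)]
5. Canonical ring: [(23/5,6) (31/5,2) (11,2) (11,6)]

Clipped polygon: [(23/5,6) (31/5,2) (11,2) (11,6)]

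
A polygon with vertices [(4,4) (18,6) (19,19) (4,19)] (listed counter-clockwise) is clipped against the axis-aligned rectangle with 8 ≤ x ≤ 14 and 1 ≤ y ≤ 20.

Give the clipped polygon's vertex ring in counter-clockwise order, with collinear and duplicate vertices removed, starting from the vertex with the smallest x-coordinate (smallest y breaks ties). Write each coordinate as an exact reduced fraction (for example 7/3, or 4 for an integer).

Clipped polygon: [(8,32/7) (14,38/7) (14,19) (8,19)]

1. After x ≥ 8: [(8,32/7) (18,6) (19,19) (8,19)]
2. After x ≤ 14: [(8,32/7) (14,38/7) (14,19) (8,19)]
3. After y ≥ 1: [(8,32/7) (14,38/7) (14,19) (8,19)]
4. After y ≤ 20: [(8,32/7) (14,38/7) (14,19) (8,19)]
5. Canonical ring: [(8,32/7) (14,38/7) (14,19) (8,19)]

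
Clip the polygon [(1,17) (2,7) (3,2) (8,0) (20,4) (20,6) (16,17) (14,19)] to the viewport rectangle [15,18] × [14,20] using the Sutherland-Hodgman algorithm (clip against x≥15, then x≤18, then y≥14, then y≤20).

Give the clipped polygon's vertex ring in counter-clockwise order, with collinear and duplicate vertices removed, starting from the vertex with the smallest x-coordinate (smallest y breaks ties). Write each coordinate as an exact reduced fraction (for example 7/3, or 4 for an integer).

1. After x ≥ 15: [(15,7/3) (20,4) (20,6) (16,17) (15,18)]
2. After x ≤ 18: [(15,7/3) (18,10/3) (18,23/2) (16,17) (15,18)]
3. After y ≥ 14: [(15,14) (188/11,14) (16,17) (15,18)]
4. After y ≤ 20: [(15,14) (188/11,14) (16,17) (15,18)]
5. Canonical ring: [(15,14) (188/11,14) (16,17) (15,18)]

Clipped polygon: [(15,14) (188/11,14) (16,17) (15,18)]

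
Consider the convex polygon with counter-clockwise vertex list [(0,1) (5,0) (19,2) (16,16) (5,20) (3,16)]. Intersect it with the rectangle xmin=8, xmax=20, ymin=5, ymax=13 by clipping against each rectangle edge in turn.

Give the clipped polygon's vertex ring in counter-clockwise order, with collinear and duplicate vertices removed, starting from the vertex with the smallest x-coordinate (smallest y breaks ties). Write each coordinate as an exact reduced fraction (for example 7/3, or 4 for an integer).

1. After x ≥ 8: [(8,3/7) (19,2) (16,16) (8,208/11)]
2. After x ≤ 20: [(8,3/7) (19,2) (16,16) (8,208/11)]
3. After y ≥ 5: [(8,5) (257/14,5) (16,16) (8,208/11)]
4. After y ≤ 13: [(8,13) (8,5) (257/14,5) (233/14,13)]
5. Canonical ring: [(8,5) (257/14,5) (233/14,13) (8,13)]

Clipped polygon: [(8,5) (257/14,5) (233/14,13) (8,13)]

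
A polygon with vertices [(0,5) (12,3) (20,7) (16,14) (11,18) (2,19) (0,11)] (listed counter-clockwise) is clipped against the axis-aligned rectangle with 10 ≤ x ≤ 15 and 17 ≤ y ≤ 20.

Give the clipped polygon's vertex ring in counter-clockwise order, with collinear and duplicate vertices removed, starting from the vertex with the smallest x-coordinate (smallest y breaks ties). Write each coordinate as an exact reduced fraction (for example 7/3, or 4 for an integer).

Clipped polygon: [(10,17) (49/4,17) (11,18) (10,163/9)]

1. After x ≥ 10: [(10,10/3) (12,3) (20,7) (16,14) (11,18) (10,163/9)]
2. After x ≤ 15: [(10,10/3) (12,3) (15,9/2) (15,74/5) (11,18) (10,163/9)]
3. After y ≥ 17: [(10,17) (49/4,17) (11,18) (10,163/9)]
4. After y ≤ 20: [(10,17) (49/4,17) (11,18) (10,163/9)]
5. Canonical ring: [(10,17) (49/4,17) (11,18) (10,163/9)]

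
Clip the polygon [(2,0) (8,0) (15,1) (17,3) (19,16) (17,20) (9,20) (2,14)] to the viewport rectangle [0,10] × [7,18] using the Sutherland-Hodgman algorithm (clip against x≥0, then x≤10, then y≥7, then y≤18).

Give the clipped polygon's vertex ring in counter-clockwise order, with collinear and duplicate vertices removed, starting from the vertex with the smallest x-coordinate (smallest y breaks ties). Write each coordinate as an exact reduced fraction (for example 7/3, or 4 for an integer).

Clipped polygon: [(2,7) (10,7) (10,18) (20/3,18) (2,14)]

1. After x ≥ 0: [(2,0) (8,0) (15,1) (17,3) (19,16) (17,20) (9,20) (2,14)]
2. After x ≤ 10: [(2,0) (8,0) (10,2/7) (10,20) (9,20) (2,14)]
3. After y ≥ 7: [(2,7) (10,7) (10,20) (9,20) (2,14)]
4. After y ≤ 18: [(2,7) (10,7) (10,18) (20/3,18) (2,14)]
5. Canonical ring: [(2,7) (10,7) (10,18) (20/3,18) (2,14)]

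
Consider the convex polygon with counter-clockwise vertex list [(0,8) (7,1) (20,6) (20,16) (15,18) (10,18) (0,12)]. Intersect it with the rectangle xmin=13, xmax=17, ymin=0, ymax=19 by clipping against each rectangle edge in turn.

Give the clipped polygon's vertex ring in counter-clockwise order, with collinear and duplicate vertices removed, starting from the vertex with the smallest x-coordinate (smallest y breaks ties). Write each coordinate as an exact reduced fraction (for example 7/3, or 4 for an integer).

Clipped polygon: [(13,43/13) (17,63/13) (17,86/5) (15,18) (13,18)]

1. After x ≥ 13: [(13,43/13) (20,6) (20,16) (15,18) (13,18)]
2. After x ≤ 17: [(13,43/13) (17,63/13) (17,86/5) (15,18) (13,18)]
3. After y ≥ 0: [(13,43/13) (17,63/13) (17,86/5) (15,18) (13,18)]
4. After y ≤ 19: [(13,43/13) (17,63/13) (17,86/5) (15,18) (13,18)]
5. Canonical ring: [(13,43/13) (17,63/13) (17,86/5) (15,18) (13,18)]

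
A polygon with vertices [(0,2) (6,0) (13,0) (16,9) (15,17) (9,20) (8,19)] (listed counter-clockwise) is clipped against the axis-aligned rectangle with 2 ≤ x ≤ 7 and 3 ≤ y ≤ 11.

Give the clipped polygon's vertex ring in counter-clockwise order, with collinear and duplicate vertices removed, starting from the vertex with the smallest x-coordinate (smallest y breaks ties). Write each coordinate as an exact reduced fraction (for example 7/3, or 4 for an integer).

Clipped polygon: [(2,3) (7,3) (7,11) (72/17,11) (2,25/4)]

1. After x ≥ 2: [(2,25/4) (2,4/3) (6,0) (13,0) (16,9) (15,17) (9,20) (8,19)]
2. After x ≤ 7: [(7,135/8) (2,25/4) (2,4/3) (6,0) (7,0)]
3. After y ≥ 3: [(7,3) (7,135/8) (2,25/4) (2,3)]
4. After y ≤ 11: [(7,3) (7,11) (72/17,11) (2,25/4) (2,3)]
5. Canonical ring: [(2,3) (7,3) (7,11) (72/17,11) (2,25/4)]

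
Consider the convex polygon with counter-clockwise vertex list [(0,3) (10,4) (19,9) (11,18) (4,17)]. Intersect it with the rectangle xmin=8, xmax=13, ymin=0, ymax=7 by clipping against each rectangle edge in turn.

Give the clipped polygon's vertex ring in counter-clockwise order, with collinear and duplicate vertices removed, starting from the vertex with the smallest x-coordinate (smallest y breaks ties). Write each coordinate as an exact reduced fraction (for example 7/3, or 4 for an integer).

1. After x ≥ 8: [(8,19/5) (10,4) (19,9) (11,18) (8,123/7)]
2. After x ≤ 13: [(8,19/5) (10,4) (13,17/3) (13,63/4) (11,18) (8,123/7)]
3. After y ≥ 0: [(8,19/5) (10,4) (13,17/3) (13,63/4) (11,18) (8,123/7)]
4. After y ≤ 7: [(8,7) (8,19/5) (10,4) (13,17/3) (13,7)]
5. Canonical ring: [(8,19/5) (10,4) (13,17/3) (13,7) (8,7)]

Clipped polygon: [(8,19/5) (10,4) (13,17/3) (13,7) (8,7)]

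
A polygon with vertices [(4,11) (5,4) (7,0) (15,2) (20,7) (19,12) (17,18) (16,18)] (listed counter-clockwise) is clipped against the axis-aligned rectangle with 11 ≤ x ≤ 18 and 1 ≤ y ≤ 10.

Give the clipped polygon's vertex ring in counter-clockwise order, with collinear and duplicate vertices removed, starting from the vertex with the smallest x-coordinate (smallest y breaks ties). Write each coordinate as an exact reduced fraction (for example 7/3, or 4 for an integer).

Clipped polygon: [(11,1) (15,2) (18,5) (18,10) (11,10)]

1. After x ≥ 11: [(11,181/12) (11,1) (15,2) (20,7) (19,12) (17,18) (16,18)]
2. After x ≤ 18: [(11,181/12) (11,1) (15,2) (18,5) (18,15) (17,18) (16,18)]
3. After y ≥ 1: [(11,181/12) (11,1) (15,2) (18,5) (18,15) (17,18) (16,18)]
4. After y ≤ 10: [(11,10) (11,1) (15,2) (18,5) (18,10)]
5. Canonical ring: [(11,1) (15,2) (18,5) (18,10) (11,10)]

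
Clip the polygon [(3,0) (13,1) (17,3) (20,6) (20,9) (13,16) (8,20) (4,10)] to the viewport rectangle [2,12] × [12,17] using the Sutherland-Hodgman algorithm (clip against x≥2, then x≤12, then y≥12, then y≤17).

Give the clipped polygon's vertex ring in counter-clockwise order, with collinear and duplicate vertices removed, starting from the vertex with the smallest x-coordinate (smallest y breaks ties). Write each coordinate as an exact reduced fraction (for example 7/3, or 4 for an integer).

Clipped polygon: [(24/5,12) (12,12) (12,84/5) (47/4,17) (34/5,17)]

1. After x ≥ 2: [(3,0) (13,1) (17,3) (20,6) (20,9) (13,16) (8,20) (4,10)]
2. After x ≤ 12: [(3,0) (12,9/10) (12,84/5) (8,20) (4,10)]
3. After y ≥ 12: [(12,12) (12,84/5) (8,20) (24/5,12)]
4. After y ≤ 17: [(12,12) (12,84/5) (47/4,17) (34/5,17) (24/5,12)]
5. Canonical ring: [(24/5,12) (12,12) (12,84/5) (47/4,17) (34/5,17)]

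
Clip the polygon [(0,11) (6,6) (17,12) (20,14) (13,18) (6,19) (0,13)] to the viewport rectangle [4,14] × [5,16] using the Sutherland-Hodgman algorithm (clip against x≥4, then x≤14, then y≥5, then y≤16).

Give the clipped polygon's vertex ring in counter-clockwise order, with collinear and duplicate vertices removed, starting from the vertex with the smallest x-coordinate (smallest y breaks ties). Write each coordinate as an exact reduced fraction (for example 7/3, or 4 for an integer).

1. After x ≥ 4: [(4,23/3) (6,6) (17,12) (20,14) (13,18) (6,19) (4,17)]
2. After x ≤ 14: [(4,23/3) (6,6) (14,114/11) (14,122/7) (13,18) (6,19) (4,17)]
3. After y ≥ 5: [(4,23/3) (6,6) (14,114/11) (14,122/7) (13,18) (6,19) (4,17)]
4. After y ≤ 16: [(4,16) (4,23/3) (6,6) (14,114/11) (14,16)]
5. Canonical ring: [(4,23/3) (6,6) (14,114/11) (14,16) (4,16)]

Clipped polygon: [(4,23/3) (6,6) (14,114/11) (14,16) (4,16)]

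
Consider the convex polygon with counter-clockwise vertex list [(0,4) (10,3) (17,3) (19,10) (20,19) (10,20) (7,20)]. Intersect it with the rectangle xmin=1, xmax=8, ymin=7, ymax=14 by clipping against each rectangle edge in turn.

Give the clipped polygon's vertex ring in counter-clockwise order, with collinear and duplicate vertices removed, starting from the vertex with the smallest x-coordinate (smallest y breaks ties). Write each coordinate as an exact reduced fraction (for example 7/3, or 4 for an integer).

1. After x ≥ 1: [(1,44/7) (1,39/10) (10,3) (17,3) (19,10) (20,19) (10,20) (7,20)]
2. After x ≤ 8: [(1,44/7) (1,39/10) (8,16/5) (8,20) (7,20)]
3. After y ≥ 7: [(21/16,7) (8,7) (8,20) (7,20)]
4. After y ≤ 14: [(35/8,14) (21/16,7) (8,7) (8,14)]
5. Canonical ring: [(21/16,7) (8,7) (8,14) (35/8,14)]

Clipped polygon: [(21/16,7) (8,7) (8,14) (35/8,14)]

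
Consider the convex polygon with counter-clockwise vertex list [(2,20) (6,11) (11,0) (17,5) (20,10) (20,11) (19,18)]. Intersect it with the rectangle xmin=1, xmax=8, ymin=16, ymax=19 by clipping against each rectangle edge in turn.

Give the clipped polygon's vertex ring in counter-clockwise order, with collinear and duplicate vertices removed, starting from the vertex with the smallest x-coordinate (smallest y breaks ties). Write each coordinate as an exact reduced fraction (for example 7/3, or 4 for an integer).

1. After x ≥ 1: [(2,20) (6,11) (11,0) (17,5) (20,10) (20,11) (19,18)]
2. After x ≤ 8: [(8,328/17) (2,20) (6,11) (8,33/5)]
3. After y ≥ 16: [(8,16) (8,328/17) (2,20) (34/9,16)]
4. After y ≤ 19: [(8,16) (8,19) (22/9,19) (34/9,16)]
5. Canonical ring: [(22/9,19) (34/9,16) (8,16) (8,19)]

Clipped polygon: [(22/9,19) (34/9,16) (8,16) (8,19)]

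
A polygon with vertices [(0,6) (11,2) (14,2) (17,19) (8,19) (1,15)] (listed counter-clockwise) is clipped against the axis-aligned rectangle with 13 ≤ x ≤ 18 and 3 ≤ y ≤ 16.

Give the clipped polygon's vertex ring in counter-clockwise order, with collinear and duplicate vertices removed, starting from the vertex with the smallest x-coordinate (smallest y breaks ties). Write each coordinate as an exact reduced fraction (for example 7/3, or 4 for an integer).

1. After x ≥ 13: [(13,2) (14,2) (17,19) (13,19)]
2. After x ≤ 18: [(13,2) (14,2) (17,19) (13,19)]
3. After y ≥ 3: [(13,3) (241/17,3) (17,19) (13,19)]
4. After y ≤ 16: [(13,16) (13,3) (241/17,3) (280/17,16)]
5. Canonical ring: [(13,3) (241/17,3) (280/17,16) (13,16)]

Clipped polygon: [(13,3) (241/17,3) (280/17,16) (13,16)]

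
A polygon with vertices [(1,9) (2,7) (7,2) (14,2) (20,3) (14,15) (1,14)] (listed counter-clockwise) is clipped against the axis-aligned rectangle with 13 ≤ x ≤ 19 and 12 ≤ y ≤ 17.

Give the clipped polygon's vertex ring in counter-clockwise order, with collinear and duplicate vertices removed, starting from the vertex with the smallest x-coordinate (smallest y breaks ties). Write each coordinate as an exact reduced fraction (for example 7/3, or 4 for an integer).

Clipped polygon: [(13,12) (31/2,12) (14,15) (13,194/13)]

1. After x ≥ 13: [(13,2) (14,2) (20,3) (14,15) (13,194/13)]
2. After x ≤ 19: [(13,2) (14,2) (19,17/6) (19,5) (14,15) (13,194/13)]
3. After y ≥ 12: [(13,12) (31/2,12) (14,15) (13,194/13)]
4. After y ≤ 17: [(13,12) (31/2,12) (14,15) (13,194/13)]
5. Canonical ring: [(13,12) (31/2,12) (14,15) (13,194/13)]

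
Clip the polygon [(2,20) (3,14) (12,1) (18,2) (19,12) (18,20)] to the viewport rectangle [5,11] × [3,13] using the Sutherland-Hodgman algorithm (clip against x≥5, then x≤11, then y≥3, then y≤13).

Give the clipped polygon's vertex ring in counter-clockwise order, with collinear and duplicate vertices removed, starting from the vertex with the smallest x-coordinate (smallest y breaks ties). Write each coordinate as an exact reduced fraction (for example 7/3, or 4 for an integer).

1. After x ≥ 5: [(5,20) (5,100/9) (12,1) (18,2) (19,12) (18,20)]
2. After x ≤ 11: [(11,20) (5,20) (5,100/9) (11,22/9)]
3. After y ≥ 3: [(11,3) (11,20) (5,20) (5,100/9) (138/13,3)]
4. After y ≤ 13: [(11,3) (11,13) (5,13) (5,100/9) (138/13,3)]
5. Canonical ring: [(5,100/9) (138/13,3) (11,3) (11,13) (5,13)]

Clipped polygon: [(5,100/9) (138/13,3) (11,3) (11,13) (5,13)]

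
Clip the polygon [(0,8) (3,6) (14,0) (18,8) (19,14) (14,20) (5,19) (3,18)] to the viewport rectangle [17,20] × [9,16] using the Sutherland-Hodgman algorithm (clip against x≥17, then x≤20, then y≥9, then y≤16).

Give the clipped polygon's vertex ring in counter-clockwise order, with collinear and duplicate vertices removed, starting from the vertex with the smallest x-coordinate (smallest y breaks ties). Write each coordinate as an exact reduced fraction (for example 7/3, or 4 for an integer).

Clipped polygon: [(17,9) (109/6,9) (19,14) (52/3,16) (17,16)]

1. After x ≥ 17: [(17,6) (18,8) (19,14) (17,82/5)]
2. After x ≤ 20: [(17,6) (18,8) (19,14) (17,82/5)]
3. After y ≥ 9: [(17,9) (109/6,9) (19,14) (17,82/5)]
4. After y ≤ 16: [(17,16) (17,9) (109/6,9) (19,14) (52/3,16)]
5. Canonical ring: [(17,9) (109/6,9) (19,14) (52/3,16) (17,16)]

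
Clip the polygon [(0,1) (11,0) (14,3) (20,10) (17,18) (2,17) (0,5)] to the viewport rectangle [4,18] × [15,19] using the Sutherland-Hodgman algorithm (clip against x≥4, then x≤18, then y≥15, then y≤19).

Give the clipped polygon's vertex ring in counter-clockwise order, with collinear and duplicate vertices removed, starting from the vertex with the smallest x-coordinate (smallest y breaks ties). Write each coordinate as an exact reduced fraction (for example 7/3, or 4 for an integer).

Clipped polygon: [(4,15) (18,15) (18,46/3) (17,18) (4,257/15)]

1. After x ≥ 4: [(4,7/11) (11,0) (14,3) (20,10) (17,18) (4,257/15)]
2. After x ≤ 18: [(4,7/11) (11,0) (14,3) (18,23/3) (18,46/3) (17,18) (4,257/15)]
3. After y ≥ 15: [(4,15) (18,15) (18,46/3) (17,18) (4,257/15)]
4. After y ≤ 19: [(4,15) (18,15) (18,46/3) (17,18) (4,257/15)]
5. Canonical ring: [(4,15) (18,15) (18,46/3) (17,18) (4,257/15)]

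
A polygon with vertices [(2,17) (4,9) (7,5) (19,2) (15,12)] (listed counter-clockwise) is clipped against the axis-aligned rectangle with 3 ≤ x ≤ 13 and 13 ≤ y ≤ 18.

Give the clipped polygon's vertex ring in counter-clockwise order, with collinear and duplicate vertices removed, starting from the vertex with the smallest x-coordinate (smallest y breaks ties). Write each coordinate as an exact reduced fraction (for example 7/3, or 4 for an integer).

1. After x ≥ 3: [(3,216/13) (3,13) (4,9) (7,5) (19,2) (15,12)]
2. After x ≤ 13: [(13,166/13) (3,216/13) (3,13) (4,9) (7,5) (13,7/2)]
3. After y ≥ 13: [(62/5,13) (3,216/13) (3,13) (3,13)]
4. After y ≤ 18: [(62/5,13) (3,216/13) (3,13) (3,13)]
5. Canonical ring: [(3,13) (62/5,13) (3,216/13)]

Clipped polygon: [(3,13) (62/5,13) (3,216/13)]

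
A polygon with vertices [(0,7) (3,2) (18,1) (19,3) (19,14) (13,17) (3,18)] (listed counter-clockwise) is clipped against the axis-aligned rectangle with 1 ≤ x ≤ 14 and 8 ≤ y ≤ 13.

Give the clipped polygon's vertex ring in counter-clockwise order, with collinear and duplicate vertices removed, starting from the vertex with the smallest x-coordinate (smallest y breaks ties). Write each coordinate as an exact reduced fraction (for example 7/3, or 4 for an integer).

Clipped polygon: [(1,8) (14,8) (14,13) (18/11,13) (1,32/3)]

1. After x ≥ 1: [(1,32/3) (1,16/3) (3,2) (18,1) (19,3) (19,14) (13,17) (3,18)]
2. After x ≤ 14: [(1,32/3) (1,16/3) (3,2) (14,19/15) (14,33/2) (13,17) (3,18)]
3. After y ≥ 8: [(1,32/3) (1,8) (14,8) (14,33/2) (13,17) (3,18)]
4. After y ≤ 13: [(18/11,13) (1,32/3) (1,8) (14,8) (14,13)]
5. Canonical ring: [(1,8) (14,8) (14,13) (18/11,13) (1,32/3)]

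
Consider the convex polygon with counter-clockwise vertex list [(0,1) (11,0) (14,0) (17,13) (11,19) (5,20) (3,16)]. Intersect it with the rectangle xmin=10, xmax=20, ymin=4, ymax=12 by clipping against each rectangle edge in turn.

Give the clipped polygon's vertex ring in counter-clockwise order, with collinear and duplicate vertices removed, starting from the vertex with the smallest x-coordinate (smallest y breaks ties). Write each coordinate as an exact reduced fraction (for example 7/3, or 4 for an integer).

Clipped polygon: [(10,4) (194/13,4) (218/13,12) (10,12)]

1. After x ≥ 10: [(10,1/11) (11,0) (14,0) (17,13) (11,19) (10,115/6)]
2. After x ≤ 20: [(10,1/11) (11,0) (14,0) (17,13) (11,19) (10,115/6)]
3. After y ≥ 4: [(10,4) (194/13,4) (17,13) (11,19) (10,115/6)]
4. After y ≤ 12: [(10,12) (10,4) (194/13,4) (218/13,12)]
5. Canonical ring: [(10,4) (194/13,4) (218/13,12) (10,12)]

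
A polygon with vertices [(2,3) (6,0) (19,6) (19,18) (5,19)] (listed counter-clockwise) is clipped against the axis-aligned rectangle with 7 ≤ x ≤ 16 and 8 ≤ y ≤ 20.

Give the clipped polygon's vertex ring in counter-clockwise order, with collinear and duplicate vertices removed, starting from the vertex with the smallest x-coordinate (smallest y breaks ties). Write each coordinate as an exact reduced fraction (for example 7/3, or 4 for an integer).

Clipped polygon: [(7,8) (16,8) (16,255/14) (7,132/7)]

1. After x ≥ 7: [(7,6/13) (19,6) (19,18) (7,132/7)]
2. After x ≤ 16: [(7,6/13) (16,60/13) (16,255/14) (7,132/7)]
3. After y ≥ 8: [(7,8) (16,8) (16,255/14) (7,132/7)]
4. After y ≤ 20: [(7,8) (16,8) (16,255/14) (7,132/7)]
5. Canonical ring: [(7,8) (16,8) (16,255/14) (7,132/7)]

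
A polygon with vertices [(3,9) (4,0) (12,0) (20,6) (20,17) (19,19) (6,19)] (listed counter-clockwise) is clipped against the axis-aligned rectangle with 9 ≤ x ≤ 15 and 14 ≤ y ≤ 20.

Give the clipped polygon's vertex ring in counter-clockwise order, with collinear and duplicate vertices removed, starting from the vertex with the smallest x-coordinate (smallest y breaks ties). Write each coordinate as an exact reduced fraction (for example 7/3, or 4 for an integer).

1. After x ≥ 9: [(9,0) (12,0) (20,6) (20,17) (19,19) (9,19)]
2. After x ≤ 15: [(9,0) (12,0) (15,9/4) (15,19) (9,19)]
3. After y ≥ 14: [(9,14) (15,14) (15,19) (9,19)]
4. After y ≤ 20: [(9,14) (15,14) (15,19) (9,19)]
5. Canonical ring: [(9,14) (15,14) (15,19) (9,19)]

Clipped polygon: [(9,14) (15,14) (15,19) (9,19)]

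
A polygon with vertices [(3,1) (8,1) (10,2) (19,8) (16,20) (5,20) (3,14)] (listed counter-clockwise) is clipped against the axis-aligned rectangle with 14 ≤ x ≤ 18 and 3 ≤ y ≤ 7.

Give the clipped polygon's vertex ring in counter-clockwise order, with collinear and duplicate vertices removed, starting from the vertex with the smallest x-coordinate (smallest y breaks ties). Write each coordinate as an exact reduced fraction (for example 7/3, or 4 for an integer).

1. After x ≥ 14: [(14,14/3) (19,8) (16,20) (14,20)]
2. After x ≤ 18: [(14,14/3) (18,22/3) (18,12) (16,20) (14,20)]
3. After y ≥ 3: [(14,14/3) (18,22/3) (18,12) (16,20) (14,20)]
4. After y ≤ 7: [(14,7) (14,14/3) (35/2,7)]
5. Canonical ring: [(14,14/3) (35/2,7) (14,7)]

Clipped polygon: [(14,14/3) (35/2,7) (14,7)]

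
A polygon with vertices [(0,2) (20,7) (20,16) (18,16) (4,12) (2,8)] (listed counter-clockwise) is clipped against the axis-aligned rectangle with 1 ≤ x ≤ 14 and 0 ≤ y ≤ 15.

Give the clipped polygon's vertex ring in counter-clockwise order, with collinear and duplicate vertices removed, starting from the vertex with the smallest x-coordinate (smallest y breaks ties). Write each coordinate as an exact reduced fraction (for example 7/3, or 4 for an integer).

Clipped polygon: [(1,9/4) (14,11/2) (14,104/7) (4,12) (2,8) (1,5)]

1. After x ≥ 1: [(1,5) (1,9/4) (20,7) (20,16) (18,16) (4,12) (2,8)]
2. After x ≤ 14: [(1,5) (1,9/4) (14,11/2) (14,104/7) (4,12) (2,8)]
3. After y ≥ 0: [(1,5) (1,9/4) (14,11/2) (14,104/7) (4,12) (2,8)]
4. After y ≤ 15: [(1,5) (1,9/4) (14,11/2) (14,104/7) (4,12) (2,8)]
5. Canonical ring: [(1,9/4) (14,11/2) (14,104/7) (4,12) (2,8) (1,5)]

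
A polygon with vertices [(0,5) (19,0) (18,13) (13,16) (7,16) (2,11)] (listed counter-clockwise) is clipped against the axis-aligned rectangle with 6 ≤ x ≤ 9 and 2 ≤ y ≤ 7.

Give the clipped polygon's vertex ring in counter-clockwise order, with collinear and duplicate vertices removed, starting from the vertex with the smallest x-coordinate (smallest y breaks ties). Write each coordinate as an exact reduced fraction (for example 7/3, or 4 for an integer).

1. After x ≥ 6: [(6,65/19) (19,0) (18,13) (13,16) (7,16) (6,15)]
2. After x ≤ 9: [(6,65/19) (9,50/19) (9,16) (7,16) (6,15)]
3. After y ≥ 2: [(6,65/19) (9,50/19) (9,16) (7,16) (6,15)]
4. After y ≤ 7: [(6,7) (6,65/19) (9,50/19) (9,7)]
5. Canonical ring: [(6,65/19) (9,50/19) (9,7) (6,7)]

Clipped polygon: [(6,65/19) (9,50/19) (9,7) (6,7)]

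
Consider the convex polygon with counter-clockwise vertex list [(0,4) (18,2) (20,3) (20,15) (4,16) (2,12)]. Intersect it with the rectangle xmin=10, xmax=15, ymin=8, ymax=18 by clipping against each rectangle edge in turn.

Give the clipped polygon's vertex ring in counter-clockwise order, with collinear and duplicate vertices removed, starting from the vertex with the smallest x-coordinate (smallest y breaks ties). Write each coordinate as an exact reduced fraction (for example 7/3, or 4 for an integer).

Clipped polygon: [(10,8) (15,8) (15,245/16) (10,125/8)]

1. After x ≥ 10: [(10,26/9) (18,2) (20,3) (20,15) (10,125/8)]
2. After x ≤ 15: [(10,26/9) (15,7/3) (15,245/16) (10,125/8)]
3. After y ≥ 8: [(10,8) (15,8) (15,245/16) (10,125/8)]
4. After y ≤ 18: [(10,8) (15,8) (15,245/16) (10,125/8)]
5. Canonical ring: [(10,8) (15,8) (15,245/16) (10,125/8)]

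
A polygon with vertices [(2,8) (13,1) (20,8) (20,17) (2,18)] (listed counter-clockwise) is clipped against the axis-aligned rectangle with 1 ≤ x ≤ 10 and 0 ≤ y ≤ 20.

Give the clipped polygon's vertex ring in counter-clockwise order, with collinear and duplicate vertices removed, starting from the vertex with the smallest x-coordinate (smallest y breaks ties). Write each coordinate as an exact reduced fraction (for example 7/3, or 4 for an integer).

1. After x ≥ 1: [(2,8) (13,1) (20,8) (20,17) (2,18)]
2. After x ≤ 10: [(2,8) (10,32/11) (10,158/9) (2,18)]
3. After y ≥ 0: [(2,8) (10,32/11) (10,158/9) (2,18)]
4. After y ≤ 20: [(2,8) (10,32/11) (10,158/9) (2,18)]
5. Canonical ring: [(2,8) (10,32/11) (10,158/9) (2,18)]

Clipped polygon: [(2,8) (10,32/11) (10,158/9) (2,18)]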